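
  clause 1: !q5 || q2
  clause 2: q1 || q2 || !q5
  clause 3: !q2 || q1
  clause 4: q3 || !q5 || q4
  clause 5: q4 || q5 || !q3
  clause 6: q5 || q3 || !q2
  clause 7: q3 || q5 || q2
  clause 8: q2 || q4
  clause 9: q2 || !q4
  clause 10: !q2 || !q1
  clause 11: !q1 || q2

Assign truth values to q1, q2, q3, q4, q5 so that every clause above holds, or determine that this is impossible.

Case q5 = false:
Case q2 = false:
Unit clause (q3) forces q3 = true.
Unit clause (q4) forces q4 = true.
That conflicts with the unit clause (!q4).
Backtrack on q2: now try q2 = true.
Unit clause (q1) forces q1 = true.
That conflicts with the unit clause (!q1).
Both values of q2 lead to a conflict.
Backtrack on q5: now try q5 = true.
Unit clause (q2) forces q2 = true.
Unit clause (q1) forces q1 = true.
That conflicts with the unit clause (!q1).
Both values of q5 lead to a conflict.

UNSATISFIABLE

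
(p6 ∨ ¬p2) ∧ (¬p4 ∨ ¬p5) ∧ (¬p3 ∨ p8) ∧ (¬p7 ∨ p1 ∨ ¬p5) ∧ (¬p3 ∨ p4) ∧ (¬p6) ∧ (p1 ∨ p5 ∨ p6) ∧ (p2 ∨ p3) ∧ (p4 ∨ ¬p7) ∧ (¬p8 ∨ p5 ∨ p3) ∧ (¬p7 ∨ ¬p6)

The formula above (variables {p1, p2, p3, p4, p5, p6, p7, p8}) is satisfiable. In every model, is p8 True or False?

True

Suppose p8 = False.
From the singleton clause (¬p3), p3 = False.
From the singleton clause (¬p6), p6 = False.
From the singleton clause (¬p2), p2 = False.
Now (p2) is unsatisfied and unit — conflict.
So every satisfying assignment has p8 = True.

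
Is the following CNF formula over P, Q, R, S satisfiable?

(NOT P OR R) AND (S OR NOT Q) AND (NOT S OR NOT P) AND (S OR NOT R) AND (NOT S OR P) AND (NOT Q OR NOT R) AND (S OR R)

Unsatisfiable

Suppose P = false.
From the singleton clause (NOT S), S = false.
From the singleton clause (NOT Q), Q = false.
From the singleton clause (NOT R), R = false.
But (R) is also a unit clause — contradiction.
So P must be the other value — set P = true.
From the singleton clause (R), R = true.
From the singleton clause (NOT S), S = false.
But (S) is also a unit clause — contradiction.
Either choice for P ends in contradiction.
No assignment satisfies every clause.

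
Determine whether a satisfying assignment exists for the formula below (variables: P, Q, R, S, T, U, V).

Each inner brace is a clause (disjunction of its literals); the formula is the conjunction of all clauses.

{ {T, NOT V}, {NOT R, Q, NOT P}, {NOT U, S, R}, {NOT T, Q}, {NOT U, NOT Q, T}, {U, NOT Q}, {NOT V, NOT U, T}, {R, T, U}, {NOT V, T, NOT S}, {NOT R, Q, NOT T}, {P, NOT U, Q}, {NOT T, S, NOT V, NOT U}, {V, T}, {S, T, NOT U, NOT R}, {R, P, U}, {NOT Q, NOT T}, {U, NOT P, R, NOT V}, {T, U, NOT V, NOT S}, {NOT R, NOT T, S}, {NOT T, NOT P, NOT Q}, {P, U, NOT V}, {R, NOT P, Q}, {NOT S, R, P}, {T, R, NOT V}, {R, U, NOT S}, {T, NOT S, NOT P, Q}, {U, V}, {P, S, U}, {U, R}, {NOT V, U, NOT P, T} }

Suppose T = true.
(Q) alone gives Q = true.
But (NOT Q) is also a unit clause — contradiction.
So T must be the other value — set T = false.
(NOT V) alone gives V = false.
But (V) is also a unit clause — contradiction.
Both values of T lead to a conflict.
No assignment satisfies every clause.

No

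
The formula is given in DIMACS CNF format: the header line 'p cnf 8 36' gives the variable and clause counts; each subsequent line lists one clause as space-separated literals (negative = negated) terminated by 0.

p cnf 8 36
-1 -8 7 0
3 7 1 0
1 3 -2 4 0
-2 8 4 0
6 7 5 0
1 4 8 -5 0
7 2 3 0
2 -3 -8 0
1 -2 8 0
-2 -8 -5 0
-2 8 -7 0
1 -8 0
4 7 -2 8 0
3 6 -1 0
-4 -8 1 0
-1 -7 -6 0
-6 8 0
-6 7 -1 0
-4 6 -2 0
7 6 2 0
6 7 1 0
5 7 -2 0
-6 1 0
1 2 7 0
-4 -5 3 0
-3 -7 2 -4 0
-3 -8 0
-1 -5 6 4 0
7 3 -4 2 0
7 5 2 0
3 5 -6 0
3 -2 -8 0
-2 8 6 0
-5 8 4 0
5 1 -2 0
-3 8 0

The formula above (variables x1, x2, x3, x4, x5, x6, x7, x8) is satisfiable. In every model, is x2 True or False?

False

Suppose x2 = True.
Try x8 = True.
The clause (¬x5) is unit, so x5 = False.
The clause (x1) is unit, so x1 = True.
The clause (x7) is unit, so x7 = True.
The clause (¬x6) is unit, so x6 = False.
The clause (x3) is unit, so x3 = True.
Now (¬x3) is unsatisfied and unit — conflict.
Backtrack on x8: now try x8 = False.
The clause (x4) is unit, so x4 = True.
The clause (x1) is unit, so x1 = True.
The clause (¬x7) is unit, so x7 = False.
The clause (¬x6) is unit, so x6 = False.
Now (x6) is unsatisfied and unit — conflict.
Neither x8 = True nor x8 = False works.
So every satisfying assignment has x2 = False.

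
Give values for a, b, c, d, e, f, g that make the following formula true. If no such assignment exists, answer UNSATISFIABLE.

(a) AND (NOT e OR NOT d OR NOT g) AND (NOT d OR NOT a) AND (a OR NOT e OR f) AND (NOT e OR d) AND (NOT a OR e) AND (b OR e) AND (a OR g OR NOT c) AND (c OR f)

(a) alone gives a = true.
(NOT d) alone gives d = false.
(NOT e) alone gives e = false.
But (e) is also a unit clause — contradiction.

UNSATISFIABLE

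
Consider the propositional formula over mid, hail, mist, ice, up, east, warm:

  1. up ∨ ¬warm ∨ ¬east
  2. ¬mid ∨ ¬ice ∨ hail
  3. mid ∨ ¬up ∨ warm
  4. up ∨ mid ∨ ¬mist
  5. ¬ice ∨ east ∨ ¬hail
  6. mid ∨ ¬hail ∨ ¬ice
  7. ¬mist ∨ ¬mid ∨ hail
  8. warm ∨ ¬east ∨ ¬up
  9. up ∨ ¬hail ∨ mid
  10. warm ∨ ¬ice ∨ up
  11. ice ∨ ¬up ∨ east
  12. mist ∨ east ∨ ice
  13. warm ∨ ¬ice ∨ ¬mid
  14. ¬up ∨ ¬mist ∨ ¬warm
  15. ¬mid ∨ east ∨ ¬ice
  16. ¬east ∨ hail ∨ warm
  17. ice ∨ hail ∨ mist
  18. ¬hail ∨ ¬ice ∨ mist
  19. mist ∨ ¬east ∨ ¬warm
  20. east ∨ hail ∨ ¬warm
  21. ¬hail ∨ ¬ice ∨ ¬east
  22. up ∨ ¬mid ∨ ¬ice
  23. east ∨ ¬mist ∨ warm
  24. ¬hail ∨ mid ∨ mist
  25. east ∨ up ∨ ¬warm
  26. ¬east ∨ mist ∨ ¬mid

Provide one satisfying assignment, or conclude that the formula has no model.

Branch on up: set up = False.
Branch on warm: set warm = False.
(¬ice) alone gives ice = False.
Branch on mid: set mid = True.
Branch on mist: set mist = True.
(hail) alone gives hail = True.
(east) alone gives east = True.
This assignment satisfies each clause.

mid: True,  hail: True,  mist: True,  ice: False,  up: False,  east: True,  warm: False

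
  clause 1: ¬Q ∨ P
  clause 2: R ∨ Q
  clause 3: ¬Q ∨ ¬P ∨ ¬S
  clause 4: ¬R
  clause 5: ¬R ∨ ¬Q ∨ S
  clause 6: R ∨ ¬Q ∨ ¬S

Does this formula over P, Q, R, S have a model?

(¬R) alone gives R = False.
(Q) alone gives Q = True.
(P) alone gives P = True.
(¬S) alone gives S = False.
All clauses are satisfied.
A satisfying assignment: P: True, Q: True, R: False, S: False.

Yes, satisfiable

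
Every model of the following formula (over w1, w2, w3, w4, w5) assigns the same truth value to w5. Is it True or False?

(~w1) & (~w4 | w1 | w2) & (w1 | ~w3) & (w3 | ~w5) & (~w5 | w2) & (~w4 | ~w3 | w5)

Suppose w5 = 1.
From the singleton clause (~w1), w1 = 0.
From the singleton clause (~w3), w3 = 0.
But (w3) is also a unit clause — contradiction.
So every satisfying assignment has w5 = False.

False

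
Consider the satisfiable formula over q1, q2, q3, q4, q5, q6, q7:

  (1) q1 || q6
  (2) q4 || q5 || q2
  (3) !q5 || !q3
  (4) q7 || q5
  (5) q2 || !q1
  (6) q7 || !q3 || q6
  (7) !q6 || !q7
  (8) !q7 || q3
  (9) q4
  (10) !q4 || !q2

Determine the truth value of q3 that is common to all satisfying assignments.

False

Suppose q3 = true.
Unit clause (!q5) forces q5 = false.
Unit clause (q7) forces q7 = true.
Unit clause (!q6) forces q6 = false.
Unit clause (q1) forces q1 = true.
Unit clause (q2) forces q2 = true.
Unit clause (q4) forces q4 = true.
But (!q4) is also a unit clause — contradiction.
So every satisfying assignment has q3 = False.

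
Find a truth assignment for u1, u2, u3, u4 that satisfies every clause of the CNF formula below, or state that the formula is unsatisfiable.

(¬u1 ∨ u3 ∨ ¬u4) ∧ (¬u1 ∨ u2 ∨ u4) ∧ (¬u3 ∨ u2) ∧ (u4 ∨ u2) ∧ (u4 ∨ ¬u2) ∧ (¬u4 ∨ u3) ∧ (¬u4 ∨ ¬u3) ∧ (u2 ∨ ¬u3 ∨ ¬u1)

Case u3 = False:
From the singleton clause (¬u4), u4 = False.
From the singleton clause (u2), u2 = True.
But (¬u2) is also a unit clause — contradiction.
Undo u3 and try u3 = True.
From the singleton clause (u2), u2 = True.
From the singleton clause (u4), u4 = True.
But (¬u4) is also a unit clause — contradiction.
Either choice for u3 ends in contradiction.

UNSATISFIABLE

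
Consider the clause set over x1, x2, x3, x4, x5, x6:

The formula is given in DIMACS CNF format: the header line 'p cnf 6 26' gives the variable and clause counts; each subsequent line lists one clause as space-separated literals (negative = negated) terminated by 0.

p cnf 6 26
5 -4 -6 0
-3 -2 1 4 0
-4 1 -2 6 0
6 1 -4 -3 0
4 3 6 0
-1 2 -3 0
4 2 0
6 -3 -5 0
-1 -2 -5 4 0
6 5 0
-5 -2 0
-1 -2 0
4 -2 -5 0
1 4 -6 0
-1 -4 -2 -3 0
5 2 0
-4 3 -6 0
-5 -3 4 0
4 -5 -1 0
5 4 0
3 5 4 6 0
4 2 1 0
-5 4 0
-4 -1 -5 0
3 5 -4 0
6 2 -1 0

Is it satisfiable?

Yes

Try x4 = True.
Try x5 = True.
(¬x2) alone gives x2 = False.
(¬x1) alone gives x1 = False.
Try x6 = False.
(¬x3) alone gives x3 = False.
All clauses are satisfied.
A satisfying assignment: x1=False; x2=False; x3=False; x4=True; x5=True; x6=False.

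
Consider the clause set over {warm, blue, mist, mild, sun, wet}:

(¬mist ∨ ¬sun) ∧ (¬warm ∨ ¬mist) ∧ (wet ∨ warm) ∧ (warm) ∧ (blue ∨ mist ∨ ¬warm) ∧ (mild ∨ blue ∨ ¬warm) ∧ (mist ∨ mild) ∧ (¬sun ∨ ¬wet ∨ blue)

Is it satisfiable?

The clause (warm) is unit, so warm = True.
The clause (¬mist) is unit, so mist = False.
The clause (blue) is unit, so blue = True.
The clause (mild) is unit, so mild = True.
All clauses hold; sun, wet can take either value.
A satisfying assignment: warm=True,  blue=True,  mist=False,  mild=True,  sun=True,  wet=False.

Yes, satisfiable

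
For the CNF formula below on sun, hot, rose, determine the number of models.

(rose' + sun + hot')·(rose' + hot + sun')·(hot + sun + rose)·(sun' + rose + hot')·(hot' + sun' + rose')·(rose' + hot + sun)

There are 2^3 = 8 truth assignments over (sun, hot, rose).
Check each against the 6 clauses (columns in the order sun, hot, rose):
  F F F  ✗ fails (hot + sun + rose)
  F F T  ✗ fails (rose' + hot + sun)
  F T F  ✓ satisfies all
  F T T  ✗ fails (rose' + sun + hot')
  T F F  ✓ satisfies all
  T F T  ✗ fails (rose' + hot + sun')
  T T F  ✗ fails (sun' + rose + hot')
  T T T  ✗ fails (hot' + sun' + rose')
2 of the 8 rows are models.

2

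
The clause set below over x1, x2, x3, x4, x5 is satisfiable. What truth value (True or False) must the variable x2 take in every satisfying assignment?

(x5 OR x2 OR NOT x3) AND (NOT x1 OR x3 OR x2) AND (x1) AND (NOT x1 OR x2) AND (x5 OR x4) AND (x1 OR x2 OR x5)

Suppose x2 = false.
(x1) alone gives x1 = true.
That conflicts with the unit clause (NOT x1).
So every satisfying assignment has x2 = True.

True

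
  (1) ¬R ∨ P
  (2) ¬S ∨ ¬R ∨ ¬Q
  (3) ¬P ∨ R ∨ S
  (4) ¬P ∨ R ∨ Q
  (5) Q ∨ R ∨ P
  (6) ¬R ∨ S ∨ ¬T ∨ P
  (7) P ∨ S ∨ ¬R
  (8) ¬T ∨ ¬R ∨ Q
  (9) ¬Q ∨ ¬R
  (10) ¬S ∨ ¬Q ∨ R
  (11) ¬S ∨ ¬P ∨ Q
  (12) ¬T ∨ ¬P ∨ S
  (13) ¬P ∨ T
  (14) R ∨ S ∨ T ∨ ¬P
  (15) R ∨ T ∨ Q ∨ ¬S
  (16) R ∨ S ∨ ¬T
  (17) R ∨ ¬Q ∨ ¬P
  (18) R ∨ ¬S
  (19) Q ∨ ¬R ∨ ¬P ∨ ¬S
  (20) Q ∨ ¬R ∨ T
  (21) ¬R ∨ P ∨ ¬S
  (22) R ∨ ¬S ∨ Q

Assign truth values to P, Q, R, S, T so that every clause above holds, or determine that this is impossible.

P ↦ False,  Q ↦ True,  R ↦ False,  S ↦ False,  T ↦ False

Branch on R: set R = False.
(¬S) alone gives S = False.
(¬P) alone gives P = False.
(Q) alone gives Q = True.
(¬T) alone gives T = False.
All clauses are satisfied.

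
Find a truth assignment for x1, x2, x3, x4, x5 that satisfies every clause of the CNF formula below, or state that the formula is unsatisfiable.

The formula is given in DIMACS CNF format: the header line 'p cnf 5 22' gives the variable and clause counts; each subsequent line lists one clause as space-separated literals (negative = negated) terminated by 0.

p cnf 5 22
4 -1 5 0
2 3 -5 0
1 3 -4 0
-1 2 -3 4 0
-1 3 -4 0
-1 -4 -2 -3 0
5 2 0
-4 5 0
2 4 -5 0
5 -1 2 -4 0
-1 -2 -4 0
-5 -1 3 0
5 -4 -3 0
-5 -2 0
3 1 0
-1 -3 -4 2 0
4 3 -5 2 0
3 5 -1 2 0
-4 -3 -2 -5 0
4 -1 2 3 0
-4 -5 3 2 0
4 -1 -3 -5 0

Suppose x5 = False.
(x2) alone gives x2 = True.
(¬x4) alone gives x4 = False.
(¬x1) alone gives x1 = False.
(x3) alone gives x3 = True.
Every clause now holds.

x1: False; x2: True; x3: True; x4: False; x5: False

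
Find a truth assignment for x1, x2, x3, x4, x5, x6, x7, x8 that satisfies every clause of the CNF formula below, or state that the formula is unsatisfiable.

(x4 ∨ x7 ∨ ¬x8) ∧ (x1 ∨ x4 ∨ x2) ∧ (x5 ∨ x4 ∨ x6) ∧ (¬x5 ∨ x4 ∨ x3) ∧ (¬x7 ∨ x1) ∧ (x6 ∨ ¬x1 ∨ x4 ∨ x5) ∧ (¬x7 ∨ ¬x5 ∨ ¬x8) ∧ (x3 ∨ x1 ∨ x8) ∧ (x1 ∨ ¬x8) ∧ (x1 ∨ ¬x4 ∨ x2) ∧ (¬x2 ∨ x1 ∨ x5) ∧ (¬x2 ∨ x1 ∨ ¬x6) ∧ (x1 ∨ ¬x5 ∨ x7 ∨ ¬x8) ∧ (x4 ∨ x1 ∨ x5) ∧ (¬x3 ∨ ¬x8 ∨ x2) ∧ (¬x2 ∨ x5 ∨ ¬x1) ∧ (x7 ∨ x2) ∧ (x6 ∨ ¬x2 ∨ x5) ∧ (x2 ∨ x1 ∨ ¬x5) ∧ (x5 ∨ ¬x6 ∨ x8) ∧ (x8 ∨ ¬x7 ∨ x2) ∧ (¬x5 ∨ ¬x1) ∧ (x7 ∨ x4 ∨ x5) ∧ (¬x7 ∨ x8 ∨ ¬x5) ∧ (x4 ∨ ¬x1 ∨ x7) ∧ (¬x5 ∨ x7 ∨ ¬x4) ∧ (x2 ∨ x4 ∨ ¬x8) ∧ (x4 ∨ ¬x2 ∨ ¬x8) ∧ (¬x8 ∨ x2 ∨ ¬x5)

x1=True; x2=False; x3=False; x4=True; x5=False; x6=True; x7=True; x8=True

Try x7 = True.
From the singleton clause (x1), x1 = True.
From the singleton clause (¬x5), x5 = False.
From the singleton clause (¬x2), x2 = False.
From the singleton clause (x8), x8 = True.
From the singleton clause (¬x3), x3 = False.
From the singleton clause (x4), x4 = True.
Every clause is now satisfied; x6 is unconstrained.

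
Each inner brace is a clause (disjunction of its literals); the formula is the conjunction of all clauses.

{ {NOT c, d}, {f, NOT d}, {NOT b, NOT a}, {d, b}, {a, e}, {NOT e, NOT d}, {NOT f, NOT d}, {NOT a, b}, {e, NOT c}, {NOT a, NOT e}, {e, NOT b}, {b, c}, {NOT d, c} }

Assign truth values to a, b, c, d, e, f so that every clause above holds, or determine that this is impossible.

Try c = false.
Unit clause (b) forces b = true.
Unit clause (NOT a) forces a = false.
Unit clause (e) forces e = true.
Unit clause (NOT d) forces d = false.
Every clause is now satisfied; f is unconstrained.

a=false; b=true; c=false; d=false; e=true; f=false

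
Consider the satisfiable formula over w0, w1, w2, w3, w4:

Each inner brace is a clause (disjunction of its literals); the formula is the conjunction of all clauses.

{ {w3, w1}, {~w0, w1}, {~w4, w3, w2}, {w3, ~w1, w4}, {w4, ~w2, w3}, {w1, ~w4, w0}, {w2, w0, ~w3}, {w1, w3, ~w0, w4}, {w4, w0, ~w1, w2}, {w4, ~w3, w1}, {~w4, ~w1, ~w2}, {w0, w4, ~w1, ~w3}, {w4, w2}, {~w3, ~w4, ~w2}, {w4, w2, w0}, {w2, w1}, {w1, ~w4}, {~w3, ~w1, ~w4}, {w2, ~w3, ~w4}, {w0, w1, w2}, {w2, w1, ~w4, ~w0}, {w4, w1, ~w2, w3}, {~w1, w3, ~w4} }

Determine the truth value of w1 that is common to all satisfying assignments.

True

Suppose w1 = 0.
(w3) alone gives w3 = 1.
(~w0) alone gives w0 = 0.
(~w4) alone gives w4 = 0.
But (w4) is also a unit clause — contradiction.
So every satisfying assignment has w1 = True.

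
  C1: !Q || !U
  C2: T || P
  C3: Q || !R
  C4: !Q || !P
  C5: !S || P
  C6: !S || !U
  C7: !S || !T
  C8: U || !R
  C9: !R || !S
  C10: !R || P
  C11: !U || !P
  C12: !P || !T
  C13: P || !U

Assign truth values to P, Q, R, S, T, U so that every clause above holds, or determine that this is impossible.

Suppose Q = true.
Unit clause (!U) forces U = false.
Unit clause (!P) forces P = false.
Unit clause (T) forces T = true.
Unit clause (!S) forces S = false.
Unit clause (!R) forces R = false.
Every clause now holds.

P ↦ false; Q ↦ true; R ↦ false; S ↦ false; T ↦ true; U ↦ false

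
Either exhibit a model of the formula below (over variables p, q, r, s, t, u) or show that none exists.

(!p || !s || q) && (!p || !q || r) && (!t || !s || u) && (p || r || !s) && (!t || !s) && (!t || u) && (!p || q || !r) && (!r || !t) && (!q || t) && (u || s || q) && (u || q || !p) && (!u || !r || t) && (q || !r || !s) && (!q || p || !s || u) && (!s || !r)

Suppose t = true.
The clause (!s) is unit, so s = false.
The clause (u) is unit, so u = true.
The clause (!r) is unit, so r = false.
Suppose p = false.
All clauses hold; q can take either value.

p ↦ false, q ↦ false, r ↦ false, s ↦ false, t ↦ true, u ↦ true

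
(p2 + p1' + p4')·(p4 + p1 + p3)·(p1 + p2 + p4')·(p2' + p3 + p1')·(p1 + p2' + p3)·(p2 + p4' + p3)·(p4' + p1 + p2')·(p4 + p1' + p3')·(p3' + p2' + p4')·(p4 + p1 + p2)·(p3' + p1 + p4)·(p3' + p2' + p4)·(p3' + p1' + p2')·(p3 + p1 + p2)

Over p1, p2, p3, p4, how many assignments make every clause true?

1

There are 2^4 = 16 truth assignments over (p1, p2, p3, p4).
Check each against the 14 clauses (columns in the order p1, p2, p3, p4):
  F F F F  ✗ fails (p4 + p1 + p3)
  F F F T  ✗ fails (p1 + p2 + p4')
  F F T F  ✗ fails (p4 + p1 + p2)
  F F T T  ✗ fails (p1 + p2 + p4')
  F T F F  ✗ fails (p4 + p1 + p3)
  F T F T  ✗ fails (p1 + p2' + p3)
  F T T F  ✗ fails (p3' + p1 + p4)
  F T T T  ✗ fails (p4' + p1 + p2')
  T F F F  ✓ satisfies all
  T F F T  ✗ fails (p2 + p1' + p4')
  T F T F  ✗ fails (p4 + p1' + p3')
  T F T T  ✗ fails (p2 + p1' + p4')
  T T F F  ✗ fails (p2' + p3 + p1')
  T T F T  ✗ fails (p2' + p3 + p1')
  T T T F  ✗ fails (p4 + p1' + p3')
  T T T T  ✗ fails (p3' + p2' + p4')
1 of the 16 rows is a model.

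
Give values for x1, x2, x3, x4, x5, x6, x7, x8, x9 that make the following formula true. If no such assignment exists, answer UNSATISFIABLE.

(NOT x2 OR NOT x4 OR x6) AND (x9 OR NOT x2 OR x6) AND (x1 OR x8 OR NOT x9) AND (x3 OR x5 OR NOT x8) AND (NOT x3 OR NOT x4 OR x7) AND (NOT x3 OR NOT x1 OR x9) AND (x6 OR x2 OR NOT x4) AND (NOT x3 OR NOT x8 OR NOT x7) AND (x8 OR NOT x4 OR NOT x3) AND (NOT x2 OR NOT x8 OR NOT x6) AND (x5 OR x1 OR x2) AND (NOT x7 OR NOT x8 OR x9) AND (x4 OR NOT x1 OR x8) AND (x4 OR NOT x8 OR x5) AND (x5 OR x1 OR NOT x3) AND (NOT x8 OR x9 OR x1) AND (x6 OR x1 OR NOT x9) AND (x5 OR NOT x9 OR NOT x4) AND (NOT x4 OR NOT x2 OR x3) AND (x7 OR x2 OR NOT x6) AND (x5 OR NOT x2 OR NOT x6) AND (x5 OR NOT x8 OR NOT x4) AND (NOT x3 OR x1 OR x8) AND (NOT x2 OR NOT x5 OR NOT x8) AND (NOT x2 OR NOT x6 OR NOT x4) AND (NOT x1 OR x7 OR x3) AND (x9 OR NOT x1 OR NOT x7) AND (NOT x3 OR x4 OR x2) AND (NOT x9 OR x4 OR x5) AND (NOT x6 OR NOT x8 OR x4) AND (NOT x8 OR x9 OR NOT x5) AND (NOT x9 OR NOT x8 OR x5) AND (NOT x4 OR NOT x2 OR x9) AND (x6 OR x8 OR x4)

Branch on x2: set x2 = true.
Branch on x4: set x4 = false.
Branch on x9: set x9 = false.
Unit clause (x6) forces x6 = true.
Unit clause (NOT x8) forces x8 = false.
Unit clause (NOT x1) forces x1 = false.
Unit clause (x5) forces x5 = true.
Unit clause (NOT x3) forces x3 = false.
All clauses hold; x7 can take either value.

x1 ↦ false; x2 ↦ true; x3 ↦ false; x4 ↦ false; x5 ↦ true; x6 ↦ true; x7 ↦ true; x8 ↦ false; x9 ↦ false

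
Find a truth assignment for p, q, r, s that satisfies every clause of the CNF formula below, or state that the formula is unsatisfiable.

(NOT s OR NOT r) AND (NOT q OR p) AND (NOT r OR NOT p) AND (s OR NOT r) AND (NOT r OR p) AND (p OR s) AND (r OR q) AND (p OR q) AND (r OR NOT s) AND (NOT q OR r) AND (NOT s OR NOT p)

Case s = false:
(NOT r) alone gives r = false.
(p) alone gives p = true.
(q) alone gives q = true.
But (NOT q) is also a unit clause — contradiction.
That branch fails; take s = true instead.
(NOT r) alone gives r = false.
But (r) is also a unit clause — contradiction.
Both values of s lead to a conflict.

UNSATISFIABLE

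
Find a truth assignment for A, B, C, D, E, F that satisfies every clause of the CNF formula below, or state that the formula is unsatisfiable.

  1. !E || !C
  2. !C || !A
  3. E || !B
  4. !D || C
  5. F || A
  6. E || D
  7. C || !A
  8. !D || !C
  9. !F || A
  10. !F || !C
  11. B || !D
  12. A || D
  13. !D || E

UNSATISFIABLE

Suppose E = false.
The clause (!B) is unit, so B = false.
The clause (D) is unit, so D = true.
But (!D) is also a unit clause — contradiction.
Backtrack on E: now try E = true.
The clause (!C) is unit, so C = false.
The clause (!D) is unit, so D = false.
The clause (!A) is unit, so A = false.
But (A) is also a unit clause — contradiction.
Either choice for E ends in contradiction.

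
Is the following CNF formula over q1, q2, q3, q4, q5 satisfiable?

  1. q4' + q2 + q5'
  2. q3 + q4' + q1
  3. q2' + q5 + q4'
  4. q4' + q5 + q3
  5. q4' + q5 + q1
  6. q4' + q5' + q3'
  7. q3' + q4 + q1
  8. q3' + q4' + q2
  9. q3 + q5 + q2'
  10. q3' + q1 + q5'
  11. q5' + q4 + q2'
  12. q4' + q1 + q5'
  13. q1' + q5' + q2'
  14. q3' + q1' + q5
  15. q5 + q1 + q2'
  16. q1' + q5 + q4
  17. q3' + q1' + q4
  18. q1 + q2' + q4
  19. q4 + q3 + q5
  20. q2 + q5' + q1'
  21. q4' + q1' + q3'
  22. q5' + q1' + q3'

Case q4 = 0:
Case q3 = 0:
Unit clause (q5) forces q5 = 1.
Unit clause (q2') forces q2 = 0.
Unit clause (q1') forces q1 = 0.
This assignment satisfies each clause.
A satisfying assignment: q1=0,  q2=0,  q3=0,  q4=0,  q5=1.

Yes, satisfiable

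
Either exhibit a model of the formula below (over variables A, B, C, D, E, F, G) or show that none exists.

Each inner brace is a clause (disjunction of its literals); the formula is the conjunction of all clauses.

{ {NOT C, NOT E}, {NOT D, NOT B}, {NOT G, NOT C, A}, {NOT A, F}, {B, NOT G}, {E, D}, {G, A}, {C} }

(C) alone gives C = true.
(NOT E) alone gives E = false.
(D) alone gives D = true.
(NOT B) alone gives B = false.
(NOT G) alone gives G = false.
(A) alone gives A = true.
(F) alone gives F = true.
This assignment satisfies each clause.

A ↦ true,  B ↦ false,  C ↦ true,  D ↦ true,  E ↦ false,  F ↦ true,  G ↦ false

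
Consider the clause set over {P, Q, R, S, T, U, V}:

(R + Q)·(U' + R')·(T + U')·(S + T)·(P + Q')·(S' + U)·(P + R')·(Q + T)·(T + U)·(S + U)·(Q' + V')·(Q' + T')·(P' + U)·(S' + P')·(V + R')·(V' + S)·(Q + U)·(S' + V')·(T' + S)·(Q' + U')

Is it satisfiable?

No

Suppose R = 1.
Unit clause (U') forces U = 0.
Unit clause (S') forces S = 0.
But (S) is also a unit clause — contradiction.
So R must be the other value — set R = 0.
Unit clause (Q) forces Q = 1.
Unit clause (P) forces P = 1.
Unit clause (V') forces V = 0.
Unit clause (T') forces T = 0.
Unit clause (U') forces U = 0.
But (U) is also a unit clause — contradiction.
Both values of R lead to a conflict.
No assignment satisfies every clause.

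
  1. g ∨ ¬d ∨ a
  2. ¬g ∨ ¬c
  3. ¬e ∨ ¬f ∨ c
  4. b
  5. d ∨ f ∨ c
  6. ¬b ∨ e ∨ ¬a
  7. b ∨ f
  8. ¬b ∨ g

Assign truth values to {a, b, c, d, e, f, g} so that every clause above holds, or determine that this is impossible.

Unit clause (b) forces b = True.
Unit clause (g) forces g = True.
Unit clause (¬c) forces c = False.
Suppose e = False.
Unit clause (¬a) forces a = False.
Suppose d = True.
All clauses hold; f can take either value.

a: False; b: True; c: False; d: True; e: False; f: True; g: True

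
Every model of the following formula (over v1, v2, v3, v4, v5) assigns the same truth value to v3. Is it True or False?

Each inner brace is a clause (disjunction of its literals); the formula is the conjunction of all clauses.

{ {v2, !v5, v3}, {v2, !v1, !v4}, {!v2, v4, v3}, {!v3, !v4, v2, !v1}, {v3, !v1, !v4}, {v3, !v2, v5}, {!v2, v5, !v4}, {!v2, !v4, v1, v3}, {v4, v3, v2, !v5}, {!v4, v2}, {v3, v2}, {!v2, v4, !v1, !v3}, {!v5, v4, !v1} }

Suppose v3 = false.
Unit clause (v2) forces v2 = true.
Unit clause (v4) forces v4 = true.
Unit clause (!v1) forces v1 = false.
But (v1) is also a unit clause — contradiction.
So every satisfying assignment has v3 = True.

True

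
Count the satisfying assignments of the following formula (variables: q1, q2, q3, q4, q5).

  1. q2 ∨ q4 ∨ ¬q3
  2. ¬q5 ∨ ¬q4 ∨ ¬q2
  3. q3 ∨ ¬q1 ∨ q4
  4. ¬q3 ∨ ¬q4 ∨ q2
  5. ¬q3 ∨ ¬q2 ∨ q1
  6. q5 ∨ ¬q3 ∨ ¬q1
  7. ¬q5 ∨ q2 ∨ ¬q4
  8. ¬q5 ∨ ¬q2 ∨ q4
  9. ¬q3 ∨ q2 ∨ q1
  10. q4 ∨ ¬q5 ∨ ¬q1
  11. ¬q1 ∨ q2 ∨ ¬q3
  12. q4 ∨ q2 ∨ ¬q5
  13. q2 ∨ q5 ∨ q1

4

There are 2^5 = 32 truth assignments over (q1, q2, q3, q4, q5).
Split on q5. With q5 = True, the clauses containing q5 are satisfied and ¬q5 drops from the rest; 0 of the 2^4 = 16 assignments to the other variables satisfy what remains.
With q5 = False, by the same count on the reduced clause set, 4 assignments work.
(One model: q1=F, q2=T, q3=F, q4=F, q5=F.)
Total: 0 + 4 = 4.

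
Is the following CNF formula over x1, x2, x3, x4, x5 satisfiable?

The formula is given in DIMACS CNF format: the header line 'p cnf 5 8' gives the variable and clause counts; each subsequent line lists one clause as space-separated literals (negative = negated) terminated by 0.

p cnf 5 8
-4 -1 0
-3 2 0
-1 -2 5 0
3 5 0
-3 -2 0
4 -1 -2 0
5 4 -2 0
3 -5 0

Try x4 = False.
Try x3 = False.
(x5) alone gives x5 = True.
That conflicts with the unit clause (¬x5).
Undo x3 and try x3 = True.
(x2) alone gives x2 = True.
That conflicts with the unit clause (¬x2).
Either choice for x3 ends in contradiction.
Undo x4 and try x4 = True.
(¬x1) alone gives x1 = False.
Try x3 = False.
(x5) alone gives x5 = True.
That conflicts with the unit clause (¬x5).
Undo x3 and try x3 = True.
(x2) alone gives x2 = True.
That conflicts with the unit clause (¬x2).
Either choice for x3 ends in contradiction.
Either choice for x4 ends in contradiction.
No assignment satisfies every clause.

Unsatisfiable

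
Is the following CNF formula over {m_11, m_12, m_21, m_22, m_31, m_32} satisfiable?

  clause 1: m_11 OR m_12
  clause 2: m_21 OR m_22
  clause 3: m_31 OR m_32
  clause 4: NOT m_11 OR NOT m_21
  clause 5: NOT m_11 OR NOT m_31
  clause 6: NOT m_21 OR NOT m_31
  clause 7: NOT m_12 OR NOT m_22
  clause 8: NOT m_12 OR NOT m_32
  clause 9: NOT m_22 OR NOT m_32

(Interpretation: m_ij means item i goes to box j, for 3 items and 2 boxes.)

No, unsatisfiable

Suppose m_11 = true.
Unit clause (NOT m_21) forces m_21 = false.
Unit clause (m_22) forces m_22 = true.
Unit clause (NOT m_31) forces m_31 = false.
Unit clause (m_32) forces m_32 = true.
That conflicts with the unit clause (NOT m_32).
That branch fails; take m_11 = false instead.
Unit clause (m_12) forces m_12 = true.
Unit clause (NOT m_22) forces m_22 = false.
Unit clause (m_21) forces m_21 = true.
Unit clause (NOT m_31) forces m_31 = false.
Unit clause (m_32) forces m_32 = true.
That conflicts with the unit clause (NOT m_32).
Neither m_11 = true nor m_11 = false works.
No assignment satisfies every clause.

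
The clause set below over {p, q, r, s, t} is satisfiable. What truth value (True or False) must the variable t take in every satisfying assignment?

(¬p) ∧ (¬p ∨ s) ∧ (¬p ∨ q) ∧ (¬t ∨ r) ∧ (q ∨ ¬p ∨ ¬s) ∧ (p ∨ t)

True

Suppose t = False.
The clause (¬p) is unit, so p = False.
But (p) is also a unit clause — contradiction.
So every satisfying assignment has t = True.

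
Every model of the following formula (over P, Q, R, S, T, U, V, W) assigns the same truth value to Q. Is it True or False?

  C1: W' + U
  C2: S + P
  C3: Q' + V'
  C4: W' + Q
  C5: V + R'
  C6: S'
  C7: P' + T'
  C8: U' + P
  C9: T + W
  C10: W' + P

True

Suppose Q = 0.
Unit clause (W') forces W = 0.
Unit clause (S') forces S = 0.
Unit clause (P) forces P = 1.
Unit clause (T') forces T = 0.
Now (T) is unsatisfied and unit — conflict.
So every satisfying assignment has Q = True.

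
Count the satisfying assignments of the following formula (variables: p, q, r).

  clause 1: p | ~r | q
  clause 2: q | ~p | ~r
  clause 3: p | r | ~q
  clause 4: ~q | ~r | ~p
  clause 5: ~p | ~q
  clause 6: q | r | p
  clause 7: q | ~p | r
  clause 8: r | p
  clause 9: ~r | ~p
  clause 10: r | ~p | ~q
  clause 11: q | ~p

1

There are 2^3 = 8 truth assignments over (p, q, r).
Check each against the 11 clauses (columns in the order p, q, r):
  F F F  ✗ fails (q | r | p)
  F F T  ✗ fails (p | ~r | q)
  F T F  ✗ fails (p | r | ~q)
  F T T  ✓ satisfies all
  T F F  ✗ fails (q | ~p | r)
  T F T  ✗ fails (q | ~p | ~r)
  T T F  ✗ fails (~p | ~q)
  T T T  ✗ fails (~q | ~r | ~p)
1 of the 8 rows is a model.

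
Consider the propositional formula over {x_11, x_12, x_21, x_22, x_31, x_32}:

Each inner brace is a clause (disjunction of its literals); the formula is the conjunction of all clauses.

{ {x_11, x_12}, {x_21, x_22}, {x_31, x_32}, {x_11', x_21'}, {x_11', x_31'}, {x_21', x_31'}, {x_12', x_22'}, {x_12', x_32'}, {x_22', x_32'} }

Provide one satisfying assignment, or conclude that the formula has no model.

Branch on x_11: set x_11 = 1.
Unit clause (x_21') forces x_21 = 0.
Unit clause (x_22) forces x_22 = 1.
Unit clause (x_31') forces x_31 = 0.
Unit clause (x_32) forces x_32 = 1.
That conflicts with the unit clause (x_32').
Backtrack on x_11: now try x_11 = 0.
Unit clause (x_12) forces x_12 = 1.
Unit clause (x_22') forces x_22 = 0.
Unit clause (x_21) forces x_21 = 1.
Unit clause (x_31') forces x_31 = 0.
Unit clause (x_32) forces x_32 = 1.
That conflicts with the unit clause (x_32').
Either choice for x_11 ends in contradiction.

UNSATISFIABLE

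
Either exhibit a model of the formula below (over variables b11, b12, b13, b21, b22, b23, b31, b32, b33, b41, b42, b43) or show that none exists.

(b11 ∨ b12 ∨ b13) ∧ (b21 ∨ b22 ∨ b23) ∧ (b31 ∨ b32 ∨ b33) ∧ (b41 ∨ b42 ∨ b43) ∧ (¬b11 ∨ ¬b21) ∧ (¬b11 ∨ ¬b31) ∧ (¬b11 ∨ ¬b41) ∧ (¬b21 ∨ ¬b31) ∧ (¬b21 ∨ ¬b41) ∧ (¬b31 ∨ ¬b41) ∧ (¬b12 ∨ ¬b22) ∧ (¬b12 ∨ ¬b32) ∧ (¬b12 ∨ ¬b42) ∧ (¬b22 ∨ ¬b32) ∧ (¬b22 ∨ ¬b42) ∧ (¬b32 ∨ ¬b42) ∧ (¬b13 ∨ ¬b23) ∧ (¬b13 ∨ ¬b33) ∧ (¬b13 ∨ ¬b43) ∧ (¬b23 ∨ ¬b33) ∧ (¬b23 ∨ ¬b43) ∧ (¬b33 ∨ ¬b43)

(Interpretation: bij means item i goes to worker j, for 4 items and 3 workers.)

Branch on b11: set b11 = False.
Branch on b12: set b12 = True.
Unit clause (¬b22) forces b22 = False.
Unit clause (¬b32) forces b32 = False.
Unit clause (¬b42) forces b42 = False.
Branch on b21: set b21 = True.
Unit clause (¬b31) forces b31 = False.
Unit clause (b33) forces b33 = True.
Unit clause (¬b41) forces b41 = False.
Unit clause (b43) forces b43 = True.
Now (¬b43) is unsatisfied and unit — conflict.
Undo b21 and try b21 = False.
Unit clause (b23) forces b23 = True.
Unit clause (¬b13) forces b13 = False.
Unit clause (¬b33) forces b33 = False.
Unit clause (b31) forces b31 = True.
Unit clause (¬b41) forces b41 = False.
Unit clause (b43) forces b43 = True.
Now (¬b43) is unsatisfied and unit — conflict.
Both values of b21 lead to a conflict.
Undo b12 and try b12 = False.
Unit clause (b13) forces b13 = True.
Unit clause (¬b23) forces b23 = False.
Unit clause (¬b33) forces b33 = False.
Unit clause (¬b43) forces b43 = False.
Branch on b21: set b21 = True.
Unit clause (¬b31) forces b31 = False.
Unit clause (b32) forces b32 = True.
Unit clause (¬b41) forces b41 = False.
Unit clause (b42) forces b42 = True.
Now (¬b42) is unsatisfied and unit — conflict.
Undo b21 and try b21 = False.
Unit clause (b22) forces b22 = True.
Unit clause (¬b32) forces b32 = False.
Unit clause (b31) forces b31 = True.
Unit clause (¬b41) forces b41 = False.
Unit clause (b42) forces b42 = True.
Now (¬b42) is unsatisfied and unit — conflict.
Both values of b21 lead to a conflict.
Both values of b12 lead to a conflict.
Undo b11 and try b11 = True.
Unit clause (¬b21) forces b21 = False.
Unit clause (¬b31) forces b31 = False.
Unit clause (¬b41) forces b41 = False.
Branch on b22: set b22 = True.
Unit clause (¬b12) forces b12 = False.
Unit clause (¬b32) forces b32 = False.
Unit clause (b33) forces b33 = True.
Unit clause (¬b42) forces b42 = False.
Unit clause (b43) forces b43 = True.
Now (¬b43) is unsatisfied and unit — conflict.
Undo b22 and try b22 = False.
Unit clause (b23) forces b23 = True.
Unit clause (¬b13) forces b13 = False.
Unit clause (¬b33) forces b33 = False.
Unit clause (b32) forces b32 = True.
Unit clause (¬b12) forces b12 = False.
Unit clause (¬b42) forces b42 = False.
Unit clause (b43) forces b43 = True.
Now (¬b43) is unsatisfied and unit — conflict.
Both values of b22 lead to a conflict.
Both values of b11 lead to a conflict.

UNSATISFIABLE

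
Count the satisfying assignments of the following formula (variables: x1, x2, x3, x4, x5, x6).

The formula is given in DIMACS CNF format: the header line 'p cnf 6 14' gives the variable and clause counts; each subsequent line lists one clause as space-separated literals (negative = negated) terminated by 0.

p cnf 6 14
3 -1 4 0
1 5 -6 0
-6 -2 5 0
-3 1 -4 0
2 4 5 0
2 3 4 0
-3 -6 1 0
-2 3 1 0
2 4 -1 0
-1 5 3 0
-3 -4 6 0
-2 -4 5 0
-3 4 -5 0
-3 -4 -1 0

9

There are 2^6 = 64 truth assignments over (x1, x2, x3, x4, x5, x6).
Split on x4. With x4 = True, the clauses containing x4 are satisfied and ¬x4 drops from the rest; 7 of the 2^5 = 32 assignments to the other variables satisfy what remains.
With x4 = False, by the same count on the reduced clause set, 2 assignments work.
(One model: x1=F, x2=F, x3=F, x4=T, x5=F, x6=F.)
Total: 7 + 2 = 9.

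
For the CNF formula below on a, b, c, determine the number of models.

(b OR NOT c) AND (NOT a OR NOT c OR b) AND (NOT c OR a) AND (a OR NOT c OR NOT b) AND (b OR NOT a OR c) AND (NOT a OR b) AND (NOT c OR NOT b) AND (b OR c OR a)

2

There are 2^3 = 8 truth assignments over (a, b, c).
Check each against the 8 clauses (columns in the order a, b, c):
  F F F  ✗ fails (b OR c OR a)
  F F T  ✗ fails (b OR NOT c)
  F T F  ✓ satisfies all
  F T T  ✗ fails (NOT c OR a)
  T F F  ✗ fails (b OR NOT a OR c)
  T F T  ✗ fails (b OR NOT c)
  T T F  ✓ satisfies all
  T T T  ✗ fails (NOT c OR NOT b)
2 of the 8 rows are models.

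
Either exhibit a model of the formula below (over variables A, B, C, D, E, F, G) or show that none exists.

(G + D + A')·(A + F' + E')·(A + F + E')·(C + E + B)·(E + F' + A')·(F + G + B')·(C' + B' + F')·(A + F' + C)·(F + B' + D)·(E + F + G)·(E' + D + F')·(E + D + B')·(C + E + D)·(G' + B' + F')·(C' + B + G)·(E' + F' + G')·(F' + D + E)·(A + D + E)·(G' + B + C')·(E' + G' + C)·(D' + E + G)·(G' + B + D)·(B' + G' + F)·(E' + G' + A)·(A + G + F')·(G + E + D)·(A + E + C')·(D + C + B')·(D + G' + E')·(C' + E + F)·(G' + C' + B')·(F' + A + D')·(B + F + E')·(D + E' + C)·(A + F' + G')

A=1, B=0, C=0, D=1, E=1, F=1, G=0

Branch on G: set G = 0.
Branch on D: set D = 1.
From the singleton clause (E), E = 1.
Branch on A: set A = 1.
Branch on F: set F = 1.
Branch on C: set C = 0.
All clauses hold; B can take either value.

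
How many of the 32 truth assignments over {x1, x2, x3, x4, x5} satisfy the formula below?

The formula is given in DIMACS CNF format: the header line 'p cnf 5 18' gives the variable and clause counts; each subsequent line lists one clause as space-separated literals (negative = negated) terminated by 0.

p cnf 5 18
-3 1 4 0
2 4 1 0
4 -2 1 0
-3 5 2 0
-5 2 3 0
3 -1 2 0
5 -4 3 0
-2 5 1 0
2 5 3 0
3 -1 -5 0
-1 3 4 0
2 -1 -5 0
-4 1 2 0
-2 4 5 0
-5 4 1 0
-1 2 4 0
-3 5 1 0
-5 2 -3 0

5

There are 2^5 = 32 truth assignments over (x1, x2, x3, x4, x5).
Split on x4. With x4 = True, the clauses containing x4 are satisfied and ¬x4 drops from the rest; 4 of the 2^4 = 16 assignments to the other variables satisfy what remains.
With x4 = False, by the same count on the reduced clause set, 1 assignment works.
Total: 4 + 1 = 5.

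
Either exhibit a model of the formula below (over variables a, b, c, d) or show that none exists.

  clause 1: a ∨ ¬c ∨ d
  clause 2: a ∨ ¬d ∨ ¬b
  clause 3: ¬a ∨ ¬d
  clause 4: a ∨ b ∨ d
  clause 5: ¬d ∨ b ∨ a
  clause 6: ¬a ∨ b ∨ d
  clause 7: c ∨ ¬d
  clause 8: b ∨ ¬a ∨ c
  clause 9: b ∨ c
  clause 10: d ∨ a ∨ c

Try a = True.
Unit clause (¬d) forces d = False.
Unit clause (b) forces b = True.
Every clause is now satisfied; c is unconstrained.

a ↦ True,  b ↦ True,  c ↦ False,  d ↦ False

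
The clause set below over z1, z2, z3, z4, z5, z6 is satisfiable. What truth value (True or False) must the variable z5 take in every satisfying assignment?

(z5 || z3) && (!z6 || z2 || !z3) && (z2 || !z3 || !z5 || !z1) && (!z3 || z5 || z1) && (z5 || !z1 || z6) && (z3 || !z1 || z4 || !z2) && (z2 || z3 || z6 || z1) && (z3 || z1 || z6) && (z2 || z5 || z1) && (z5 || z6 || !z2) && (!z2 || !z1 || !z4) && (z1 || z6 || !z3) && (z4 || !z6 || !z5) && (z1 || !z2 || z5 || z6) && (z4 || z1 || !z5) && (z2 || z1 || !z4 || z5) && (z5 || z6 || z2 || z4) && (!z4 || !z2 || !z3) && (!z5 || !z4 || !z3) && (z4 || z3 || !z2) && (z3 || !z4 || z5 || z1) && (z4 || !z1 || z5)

Suppose z5 = false.
From the singleton clause (z3), z3 = true.
From the singleton clause (z1), z1 = true.
From the singleton clause (z6), z6 = true.
From the singleton clause (z2), z2 = true.
From the singleton clause (!z4), z4 = false.
But (z4) is also a unit clause — contradiction.
So every satisfying assignment has z5 = True.

True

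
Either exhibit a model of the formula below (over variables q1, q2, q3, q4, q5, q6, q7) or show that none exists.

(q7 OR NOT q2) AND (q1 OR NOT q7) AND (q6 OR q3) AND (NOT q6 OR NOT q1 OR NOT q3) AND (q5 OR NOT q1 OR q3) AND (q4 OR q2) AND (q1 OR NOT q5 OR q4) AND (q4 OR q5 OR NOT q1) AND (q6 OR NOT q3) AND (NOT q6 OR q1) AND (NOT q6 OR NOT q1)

Case q7 = true:
(q1) alone gives q1 = true.
(NOT q6) alone gives q6 = false.
(q3) alone gives q3 = true.
But (NOT q3) is also a unit clause — contradiction.
That branch fails; take q7 = false instead.
(NOT q2) alone gives q2 = false.
(q4) alone gives q4 = true.
Case q6 = true:
(q1) alone gives q1 = true.
But (NOT q1) is also a unit clause — contradiction.
That branch fails; take q6 = false instead.
(q3) alone gives q3 = true.
But (NOT q3) is also a unit clause — contradiction.
Both values of q6 lead to a conflict.
Both values of q7 lead to a conflict.

UNSATISFIABLE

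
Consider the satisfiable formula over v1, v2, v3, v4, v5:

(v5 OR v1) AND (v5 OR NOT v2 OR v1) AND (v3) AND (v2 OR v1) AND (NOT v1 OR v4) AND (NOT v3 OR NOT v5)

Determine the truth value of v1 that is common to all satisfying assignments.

Suppose v1 = false.
From the singleton clause (v5), v5 = true.
From the singleton clause (v3), v3 = true.
Now (NOT v3) is unsatisfied and unit — conflict.
So every satisfying assignment has v1 = True.

True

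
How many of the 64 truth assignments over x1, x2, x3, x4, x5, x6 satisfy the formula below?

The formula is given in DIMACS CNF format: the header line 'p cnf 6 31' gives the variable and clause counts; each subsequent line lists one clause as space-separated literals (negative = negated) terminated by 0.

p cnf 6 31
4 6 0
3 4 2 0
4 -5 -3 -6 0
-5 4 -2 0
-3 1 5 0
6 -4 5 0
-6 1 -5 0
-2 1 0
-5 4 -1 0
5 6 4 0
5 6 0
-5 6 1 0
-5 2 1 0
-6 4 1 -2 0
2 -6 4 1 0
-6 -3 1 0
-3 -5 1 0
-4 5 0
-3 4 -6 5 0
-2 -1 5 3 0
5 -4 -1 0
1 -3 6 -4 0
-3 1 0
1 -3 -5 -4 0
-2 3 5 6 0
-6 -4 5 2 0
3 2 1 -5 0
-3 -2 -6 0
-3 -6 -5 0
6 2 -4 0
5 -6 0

4

There are 2^6 = 64 truth assignments over (x1, x2, x3, x4, x5, x6).
Split on x4. With x4 = True, the clauses containing x4 are satisfied and ¬x4 drops from the rest; 4 of the 2^5 = 32 assignments to the other variables satisfy what remains.
With x4 = False, by the same count on the reduced clause set, 0 assignments work.
Total: 4 + 0 = 4.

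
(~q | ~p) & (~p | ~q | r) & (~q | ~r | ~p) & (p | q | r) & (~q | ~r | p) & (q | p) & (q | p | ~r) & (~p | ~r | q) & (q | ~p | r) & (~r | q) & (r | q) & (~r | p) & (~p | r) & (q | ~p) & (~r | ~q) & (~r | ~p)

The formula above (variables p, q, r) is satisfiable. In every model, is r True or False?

False

Suppose r = 1.
(q) alone gives q = 1.
But (~q) is also a unit clause — contradiction.
So every satisfying assignment has r = False.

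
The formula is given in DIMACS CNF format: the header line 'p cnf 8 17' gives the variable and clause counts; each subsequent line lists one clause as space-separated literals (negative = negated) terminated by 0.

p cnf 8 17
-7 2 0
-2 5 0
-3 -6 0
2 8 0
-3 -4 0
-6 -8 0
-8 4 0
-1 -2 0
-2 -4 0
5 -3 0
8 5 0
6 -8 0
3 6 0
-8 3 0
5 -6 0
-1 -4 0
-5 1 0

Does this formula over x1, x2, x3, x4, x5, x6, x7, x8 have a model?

No, unsatisfiable

Suppose x7 = False.
Suppose x2 = False.
The clause (x8) is unit, so x8 = True.
The clause (¬x6) is unit, so x6 = False.
But (x6) is also a unit clause — contradiction.
Backtrack on x2: now try x2 = True.
The clause (x5) is unit, so x5 = True.
The clause (¬x1) is unit, so x1 = False.
But (x1) is also a unit clause — contradiction.
Both values of x2 lead to a conflict.
Backtrack on x7: now try x7 = True.
The clause (x2) is unit, so x2 = True.
The clause (x5) is unit, so x5 = True.
The clause (¬x1) is unit, so x1 = False.
But (x1) is also a unit clause — contradiction.
Both values of x7 lead to a conflict.
No assignment satisfies every clause.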